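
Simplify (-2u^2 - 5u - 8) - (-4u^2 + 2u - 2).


Distribute the minus sign:
  (-2u^2 - 5u - 8)
- (-4u^2 + 2u - 2)
Negate second polynomial: 4u^2 - 2u + 2
Add: 2u^2 - 7u - 6


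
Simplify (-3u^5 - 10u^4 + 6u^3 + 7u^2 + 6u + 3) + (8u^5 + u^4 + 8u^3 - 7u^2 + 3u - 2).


Align terms by degree and add:
  -3u^5 - 10u^4 + 6u^3 + 7u^2 + 6u + 3
+ 8u^5 + u^4 + 8u^3 - 7u^2 + 3u - 2
= 5u^5 - 9u^4 + 14u^3 + 9u + 1


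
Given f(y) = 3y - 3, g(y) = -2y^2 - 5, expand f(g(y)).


Substitute g(y) into f:
f(g(y)) = 3*(-2y^2 - 5) + (-3)
Expand and combine: -6y^2 - 18


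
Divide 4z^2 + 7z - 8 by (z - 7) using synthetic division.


Synthetic division with c = 7. Coefficients: 4, 7, -8
Bring down 4.
  4 * 7 = 28; 28 + 7 = 35
  35 * 7 = 245; 245 - 8 = 237
Quotient: 4z + 35, Remainder: 237


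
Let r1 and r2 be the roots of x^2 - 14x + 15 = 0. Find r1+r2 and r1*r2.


For ax^2+bx+c=0: sum = -b/a, product = c/a.
a=1, b=-14, c=15
Sum = -(-14)/1 = 14
Product = (15)/1 = 15


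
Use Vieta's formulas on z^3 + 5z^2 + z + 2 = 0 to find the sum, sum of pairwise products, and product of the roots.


Monic cubic z^3+bz^2+cz+d=0: sum=-b, pairwise sum=c, product=-d.
b=5, c=1, d=2
r1+r2+r3 = -5
r1r2+r1r3+r2r3 = 1
r1r2r3 = -2


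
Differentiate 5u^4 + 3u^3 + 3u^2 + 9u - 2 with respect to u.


Apply the power rule term by term:
  d/du(5u^4) = 20u^3
  d/du(3u^3) = 9u^2
  d/du(3u^2) = 6u
  d/du(9u) = 9
  d/du(-2) = 0
p'(u) = 20u^3 + 9u^2 + 6u + 9


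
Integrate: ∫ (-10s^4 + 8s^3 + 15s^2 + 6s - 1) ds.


Reverse power rule on each term:
  ∫ -10s^4 ds = -2s^5
  ∫ 8s^3 ds = 2s^4
  ∫ 15s^2 ds = 5s^3
  ∫ 6s ds = 3s^2
  ∫ -1 ds = -s
F(s) = -2s^5 + 2s^4 + 5s^3 + 3s^2 - s + C


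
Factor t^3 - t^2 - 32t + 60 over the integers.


Try integer roots (divisors of 60). t=-6: p(-6)=0.
Divide out (t + 6): quotient is t^2 - 7t + 10.
Factor the quadratic: (t - 5)(t - 2)
Result: (t + 6)(t - 5)(t - 2)


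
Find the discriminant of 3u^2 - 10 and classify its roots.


D = b^2 - 4ac = (0)^2 - 4(3)(-10) = 0 + 120 = 120
Since D > 0: two distinct irrational roots


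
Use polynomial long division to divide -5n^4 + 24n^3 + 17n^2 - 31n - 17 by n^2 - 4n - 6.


(-5n^4 + 24n^3 + 17n^2 - 31n - 17) / (n^2 - 4n - 6)
Step 1: -5n^2 * (n^2 - 4n - 6) = -5n^4 + 20n^3 + 30n^2; subtract.
Step 2: 4n * (n^2 - 4n - 6) = 4n^3 - 16n^2 - 24n; subtract.
Step 3: 3 * (n^2 - 4n - 6) = 3n^2 - 12n - 18; subtract.
Quotient: -5n^2 + 4n + 3, Remainder: 5n + 1


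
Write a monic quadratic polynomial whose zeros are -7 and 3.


p(y) = (y + 7)(y - 3)
Expand: y^2 + 4y - 21


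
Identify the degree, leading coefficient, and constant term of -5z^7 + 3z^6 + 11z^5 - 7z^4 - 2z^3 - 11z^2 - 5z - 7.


Highest power of z is 7, with coefficient -5. Constant term is -7.
Degree = 7, leading coefficient = -5, constant term = -7


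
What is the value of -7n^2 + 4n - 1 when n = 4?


Using direct substitution:
  -7 * (4)^2 = -112
  4 * (4)^1 = 16
  constant: -1
Sum = -112 + 16 - 1 = -97


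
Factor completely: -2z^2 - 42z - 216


Roots satisfy r1 + r2 = -b/a = -21 and r1*r2 = c/a = 108.
So r1 = -12, r2 = -9.
-2z^2 - 42z - 216 = -2(z - r1)(z - r2) = -2(z + 12)(z + 9)


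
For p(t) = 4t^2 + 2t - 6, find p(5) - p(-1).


p(5) = 104
p(-1) = -4
p(5) - p(-1) = 104 + 4 = 108


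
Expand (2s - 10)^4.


Expand (2s - 10)^4 by repeated multiplication:
  (2s - 10)^2 = 4s^2 - 40s + 100
  (2s - 10)^3 = 8s^3 - 120s^2 + 600s - 1000
= 16s^4 - 320s^3 + 2400s^2 - 8000s + 10000


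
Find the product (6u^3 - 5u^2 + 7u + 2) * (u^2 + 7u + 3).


Distribute each term of the first polynomial:
  (6u^3)(u^2 + 7u + 3) = 6u^5 + 42u^4 + 18u^3
  (-5u^2)(u^2 + 7u + 3) = -5u^4 - 35u^3 - 15u^2
  (7u)(u^2 + 7u + 3) = 7u^3 + 49u^2 + 21u
  (2)(u^2 + 7u + 3) = 2u^2 + 14u + 6
Sum: 6u^5 + 37u^4 - 10u^3 + 36u^2 + 35u + 6


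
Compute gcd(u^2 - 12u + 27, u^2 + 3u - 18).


Factor each:
  u^2 - 12u + 27 = (u - 3)(u - 9)
  u^2 + 3u - 18 = (u - 3)(u + 6)
Common monic factor: u - 3


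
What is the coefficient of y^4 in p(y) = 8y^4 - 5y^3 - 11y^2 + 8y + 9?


Read off the coefficient of y^4: 8


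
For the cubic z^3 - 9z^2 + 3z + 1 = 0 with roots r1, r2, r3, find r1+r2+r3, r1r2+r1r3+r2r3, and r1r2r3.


Monic cubic z^3+bz^2+cz+d=0: sum=-b, pairwise sum=c, product=-d.
b=-9, c=3, d=1
r1+r2+r3 = 9
r1r2+r1r3+r2r3 = 3
r1r2r3 = -1


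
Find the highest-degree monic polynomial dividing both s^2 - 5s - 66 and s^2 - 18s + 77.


Factor each:
  s^2 - 5s - 66 = (s - 11)(s + 6)
  s^2 - 18s + 77 = (s - 11)(s - 7)
Common monic factor: s - 11


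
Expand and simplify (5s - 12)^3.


Expand (5s - 12)^3 by repeated multiplication:
  (5s - 12)^2 = 25s^2 - 120s + 144
= 125s^3 - 900s^2 + 2160s - 1728


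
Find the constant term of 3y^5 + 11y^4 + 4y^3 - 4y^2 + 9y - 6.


Read off the constant term: -6


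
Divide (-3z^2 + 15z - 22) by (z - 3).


(-3z^2 + 15z - 22) / (z - 3)
Step 1: -3z * (z - 3) = -3z^2 + 9z; subtract.
Step 2: 6 * (z - 3) = 6z - 18; subtract.
Quotient: -3z + 6, Remainder: -4


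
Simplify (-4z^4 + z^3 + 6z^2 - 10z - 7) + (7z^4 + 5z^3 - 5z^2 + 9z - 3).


Align terms by degree and add:
  -4z^4 + z^3 + 6z^2 - 10z - 7
+ 7z^4 + 5z^3 - 5z^2 + 9z - 3
= 3z^4 + 6z^3 + z^2 - z - 10


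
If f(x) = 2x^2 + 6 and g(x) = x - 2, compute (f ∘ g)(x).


Substitute g(x) into f:
f(g(x)) = 2*(x - 2)^2 + 6
(x - 2)^2 = x^2 - 4x + 4
Expand and combine: 2x^2 - 8x + 14


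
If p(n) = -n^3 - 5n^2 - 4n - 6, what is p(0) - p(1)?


p(0) = -6
p(1) = -16
p(0) - p(1) = -6 + 16 = 10


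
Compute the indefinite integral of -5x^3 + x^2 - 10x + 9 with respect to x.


Reverse power rule on each term:
  ∫ -5x^3 dx = -(5/4)x^4
  ∫ x^2 dx = (1/3)x^3
  ∫ -10x dx = -5x^2
  ∫ 9 dx = 9x
F(x) = -(5/4)x^4 + (1/3)x^3 - 5x^2 + 9x + C


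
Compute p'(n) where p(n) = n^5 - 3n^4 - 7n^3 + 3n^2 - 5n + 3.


Apply the power rule term by term:
  d/dn(n^5) = 5n^4
  d/dn(-3n^4) = -12n^3
  d/dn(-7n^3) = -21n^2
  d/dn(3n^2) = 6n
  d/dn(-5n) = -5
  d/dn(3) = 0
p'(n) = 5n^4 - 12n^3 - 21n^2 + 6n - 5


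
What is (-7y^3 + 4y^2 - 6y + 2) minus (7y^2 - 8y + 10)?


Distribute the minus sign:
  (-7y^3 + 4y^2 - 6y + 2)
- (7y^2 - 8y + 10)
Negate second polynomial: -7y^2 + 8y - 10
Add: -7y^3 - 3y^2 + 2y - 8


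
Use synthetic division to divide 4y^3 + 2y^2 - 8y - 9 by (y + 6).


Synthetic division with c = -6. Coefficients: 4, 2, -8, -9
Bring down 4.
  4 * -6 = -24; -24 + 2 = -22
  -22 * -6 = 132; 132 - 8 = 124
  124 * -6 = -744; -744 - 9 = -753
Quotient: 4y^2 - 22y + 124, Remainder: -753


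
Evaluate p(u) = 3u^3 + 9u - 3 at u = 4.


Using direct substitution:
  3 * (4)^3 = 192
  0 * (4)^2 = 0
  9 * (4)^1 = 36
  constant: -3
Sum = 192 + 0 + 36 - 3 = 225


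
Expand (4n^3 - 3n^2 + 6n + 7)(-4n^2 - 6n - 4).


Distribute each term of the first polynomial:
  (4n^3)(-4n^2 - 6n - 4) = -16n^5 - 24n^4 - 16n^3
  (-3n^2)(-4n^2 - 6n - 4) = 12n^4 + 18n^3 + 12n^2
  (6n)(-4n^2 - 6n - 4) = -24n^3 - 36n^2 - 24n
  (7)(-4n^2 - 6n - 4) = -28n^2 - 42n - 28
Sum: -16n^5 - 12n^4 - 22n^3 - 52n^2 - 66n - 28


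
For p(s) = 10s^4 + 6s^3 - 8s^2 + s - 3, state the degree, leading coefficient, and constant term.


Highest power of s is 4, with coefficient 10. Constant term is -3.
Degree = 4, leading coefficient = 10, constant term = -3


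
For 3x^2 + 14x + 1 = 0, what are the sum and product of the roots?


For ax^2+bx+c=0: sum = -b/a, product = c/a.
a=3, b=14, c=1
Sum = -(14)/3 = -14/3
Product = (1)/3 = 1/3


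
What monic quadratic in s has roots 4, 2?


p(s) = (s - 4)(s - 2)
Expand: s^2 - 6s + 8


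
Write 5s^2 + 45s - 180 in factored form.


Roots satisfy r1 + r2 = -b/a = -9 and r1*r2 = c/a = -36.
So r1 = -12, r2 = 3.
5s^2 + 45s - 180 = 5(s - r1)(s - r2) = 5(s + 12)(s - 3)


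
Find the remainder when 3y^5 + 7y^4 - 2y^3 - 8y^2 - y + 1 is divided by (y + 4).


By the Remainder Theorem, the remainder equals p(-4):
  3*(-4)^5 = -3072
  7*(-4)^4 = 1792
  -2*(-4)^3 = 128
  -8*(-4)^2 = -128
  -1*(-4)^1 = 4
  constant: 1
Sum: -3072 + 1792 + 128 - 128 + 4 + 1 = -1275


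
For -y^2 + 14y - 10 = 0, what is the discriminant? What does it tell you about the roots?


D = b^2 - 4ac = (14)^2 - 4(-1)(-10) = 196 - 40 = 156
Since D > 0: two distinct irrational roots


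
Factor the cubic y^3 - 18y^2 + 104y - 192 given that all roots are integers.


Try integer roots (divisors of -192). y=8: p(8)=0.
Divide out (y - 8): quotient is y^2 - 10y + 24.
Factor the quadratic: (y - 6)(y - 4)
Result: (y - 8)(y - 6)(y - 4)


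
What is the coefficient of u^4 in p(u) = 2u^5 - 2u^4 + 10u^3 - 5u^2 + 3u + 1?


Read off the coefficient of u^4: -2


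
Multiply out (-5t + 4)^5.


Expand (-5t + 4)^5 by repeated multiplication:
  (-5t + 4)^2 = 25t^2 - 40t + 16
  (-5t + 4)^3 = -125t^3 + 300t^2 - 240t + 64
  (-5t + 4)^4 = 625t^4 - 2000t^3 + 2400t^2 - 1280t + 256
= -3125t^5 + 12500t^4 - 20000t^3 + 16000t^2 - 6400t + 1024


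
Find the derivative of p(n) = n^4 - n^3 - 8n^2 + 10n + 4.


Apply the power rule term by term:
  d/dn(n^4) = 4n^3
  d/dn(-n^3) = -3n^2
  d/dn(-8n^2) = -16n
  d/dn(10n) = 10
  d/dn(4) = 0
p'(n) = 4n^3 - 3n^2 - 16n + 10


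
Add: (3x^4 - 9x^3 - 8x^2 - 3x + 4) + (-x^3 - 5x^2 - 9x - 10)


Align terms by degree and add:
  3x^4 - 9x^3 - 8x^2 - 3x + 4
  -x^3 - 5x^2 - 9x - 10
= 3x^4 - 10x^3 - 13x^2 - 12x - 6


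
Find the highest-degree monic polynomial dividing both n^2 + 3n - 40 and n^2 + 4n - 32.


Factor each:
  n^2 + 3n - 40 = (n + 8)(n - 5)
  n^2 + 4n - 32 = (n + 8)(n - 4)
Common monic factor: n + 8


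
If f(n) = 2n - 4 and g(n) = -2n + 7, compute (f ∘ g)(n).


Substitute g(n) into f:
f(g(n)) = 2*(-2n + 7) + (-4)
Expand and combine: -4n + 10


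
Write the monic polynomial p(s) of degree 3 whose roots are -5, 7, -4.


p(s) = (s + 5)(s - 7)(s + 4)
Expand: s^3 + 2s^2 - 43s - 140


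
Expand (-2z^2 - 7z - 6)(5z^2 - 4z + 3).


Distribute each term of the first polynomial:
  (-2z^2)(5z^2 - 4z + 3) = -10z^4 + 8z^3 - 6z^2
  (-7z)(5z^2 - 4z + 3) = -35z^3 + 28z^2 - 21z
  (-6)(5z^2 - 4z + 3) = -30z^2 + 24z - 18
Sum: -10z^4 - 27z^3 - 8z^2 + 3z - 18


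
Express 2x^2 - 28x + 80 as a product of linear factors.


Roots satisfy r1 + r2 = -b/a = 14 and r1*r2 = c/a = 40.
So r1 = 4, r2 = 10.
2x^2 - 28x + 80 = 2(x - r1)(x - r2) = 2(x - 4)(x - 10)


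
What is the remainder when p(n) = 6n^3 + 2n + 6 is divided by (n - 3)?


By the Remainder Theorem, the remainder equals p(3):
  6*(3)^3 = 162
  0*(3)^2 = 0
  2*(3)^1 = 6
  constant: 6
Sum: 162 + 0 + 6 + 6 = 174


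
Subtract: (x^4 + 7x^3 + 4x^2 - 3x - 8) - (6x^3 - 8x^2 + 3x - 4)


Distribute the minus sign:
  (x^4 + 7x^3 + 4x^2 - 3x - 8)
- (6x^3 - 8x^2 + 3x - 4)
Negate second polynomial: -6x^3 + 8x^2 - 3x + 4
Add: x^4 + x^3 + 12x^2 - 6x - 4


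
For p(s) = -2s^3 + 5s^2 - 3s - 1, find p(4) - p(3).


p(4) = -61
p(3) = -19
p(4) - p(3) = -61 + 19 = -42


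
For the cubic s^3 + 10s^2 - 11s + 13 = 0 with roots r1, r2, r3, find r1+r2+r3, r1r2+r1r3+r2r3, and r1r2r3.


Monic cubic s^3+bs^2+cs+d=0: sum=-b, pairwise sum=c, product=-d.
b=10, c=-11, d=13
r1+r2+r3 = -10
r1r2+r1r3+r2r3 = -11
r1r2r3 = -13


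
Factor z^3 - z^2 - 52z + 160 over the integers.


Try integer roots (divisors of 160). z=-8: p(-8)=0.
Divide out (z + 8): quotient is z^2 - 9z + 20.
Factor the quadratic: (z - 4)(z - 5)
Result: (z + 8)(z - 4)(z - 5)


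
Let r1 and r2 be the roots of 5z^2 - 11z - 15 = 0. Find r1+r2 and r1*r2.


For az^2+bz+c=0: sum = -b/a, product = c/a.
a=5, b=-11, c=-15
Sum = -(-11)/5 = 11/5
Product = (-15)/5 = -3


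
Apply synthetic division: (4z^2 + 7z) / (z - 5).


Synthetic division with c = 5. Coefficients: 4, 7, 0
Bring down 4.
  4 * 5 = 20; 20 + 7 = 27
  27 * 5 = 135; 135 + 0 = 135
Quotient: 4z + 27, Remainder: 135


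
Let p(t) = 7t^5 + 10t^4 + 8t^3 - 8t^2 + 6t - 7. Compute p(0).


Using direct substitution:
  7 * (0)^5 = 0
  10 * (0)^4 = 0
  8 * (0)^3 = 0
  -8 * (0)^2 = 0
  6 * (0)^1 = 0
  constant: -7
Sum = 0 + 0 + 0 + 0 + 0 - 7 = -7


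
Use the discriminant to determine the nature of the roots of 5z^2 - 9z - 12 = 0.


D = b^2 - 4ac = (-9)^2 - 4(5)(-12) = 81 + 240 = 321
Since D > 0: two distinct irrational roots


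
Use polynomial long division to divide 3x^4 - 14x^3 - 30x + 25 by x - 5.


(3x^4 - 14x^3 - 30x + 25) / (x - 5)
Step 1: 3x^3 * (x - 5) = 3x^4 - 15x^3; subtract.
Step 2: x^2 * (x - 5) = x^3 - 5x^2; subtract.
Step 3: 5x * (x - 5) = 5x^2 - 25x; subtract.
Step 4: -5 * (x - 5) = -5x + 25; subtract.
Quotient: 3x^3 + x^2 + 5x - 5, Remainder: 0


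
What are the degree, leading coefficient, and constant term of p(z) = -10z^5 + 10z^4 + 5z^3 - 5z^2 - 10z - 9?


Highest power of z is 5, with coefficient -10. Constant term is -9.
Degree = 5, leading coefficient = -10, constant term = -9


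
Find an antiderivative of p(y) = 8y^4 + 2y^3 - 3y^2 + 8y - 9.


Reverse power rule on each term:
  ∫ 8y^4 dy = (8/5)y^5
  ∫ 2y^3 dy = (1/2)y^4
  ∫ -3y^2 dy = -y^3
  ∫ 8y dy = 4y^2
  ∫ -9 dy = -9y
F(y) = (8/5)y^5 + (1/2)y^4 - y^3 + 4y^2 - 9y + C


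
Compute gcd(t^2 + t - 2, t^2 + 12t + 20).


Factor each:
  t^2 + t - 2 = (t + 2)(t - 1)
  t^2 + 12t + 20 = (t + 2)(t + 10)
Common monic factor: t + 2


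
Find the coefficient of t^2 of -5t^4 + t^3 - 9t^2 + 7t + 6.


Read off the coefficient of t^2: -9


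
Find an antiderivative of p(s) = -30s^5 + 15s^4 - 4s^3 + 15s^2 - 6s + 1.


Reverse power rule on each term:
  ∫ -30s^5 ds = -5s^6
  ∫ 15s^4 ds = 3s^5
  ∫ -4s^3 ds = -s^4
  ∫ 15s^2 ds = 5s^3
  ∫ -6s ds = -3s^2
  ∫ 1 ds = s
F(s) = -5s^6 + 3s^5 - s^4 + 5s^3 - 3s^2 + s + C


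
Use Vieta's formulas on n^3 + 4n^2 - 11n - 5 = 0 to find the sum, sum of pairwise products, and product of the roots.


Monic cubic n^3+bn^2+cn+d=0: sum=-b, pairwise sum=c, product=-d.
b=4, c=-11, d=-5
r1+r2+r3 = -4
r1r2+r1r3+r2r3 = -11
r1r2r3 = 5


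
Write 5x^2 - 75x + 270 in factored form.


Roots satisfy r1 + r2 = -b/a = 15 and r1*r2 = c/a = 54.
So r1 = 9, r2 = 6.
5x^2 - 75x + 270 = 5(x - r1)(x - r2) = 5(x - 9)(x - 6)


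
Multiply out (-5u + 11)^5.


Expand (-5u + 11)^5 by repeated multiplication:
  (-5u + 11)^2 = 25u^2 - 110u + 121
  (-5u + 11)^3 = -125u^3 + 825u^2 - 1815u + 1331
  (-5u + 11)^4 = 625u^4 - 5500u^3 + 18150u^2 - 26620u + 14641
= -3125u^5 + 34375u^4 - 151250u^3 + 332750u^2 - 366025u + 161051


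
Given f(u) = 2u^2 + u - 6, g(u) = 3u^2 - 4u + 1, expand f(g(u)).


Substitute g(u) into f:
f(g(u)) = 2*(3u^2 - 4u + 1)^2 + 1*(3u^2 - 4u + 1) + (-6)
(3u^2 - 4u + 1)^2 = 9u^4 - 24u^3 + 22u^2 - 8u + 1
Expand and combine: 18u^4 - 48u^3 + 47u^2 - 20u - 3


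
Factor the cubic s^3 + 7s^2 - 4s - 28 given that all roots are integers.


Try integer roots (divisors of -28). s=-2: p(-2)=0.
Divide out (s + 2): quotient is s^2 + 5s - 14.
Factor the quadratic: (s + 7)(s - 2)
Result: (s + 2)(s + 7)(s - 2)


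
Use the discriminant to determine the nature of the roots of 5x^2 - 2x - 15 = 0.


D = b^2 - 4ac = (-2)^2 - 4(5)(-15) = 4 + 300 = 304
Since D > 0: two distinct irrational roots


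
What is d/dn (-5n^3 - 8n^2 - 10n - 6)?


Apply the power rule term by term:
  d/dn(-5n^3) = -15n^2
  d/dn(-8n^2) = -16n
  d/dn(-10n) = -10
  d/dn(-6) = 0
p'(n) = -15n^2 - 16n - 10


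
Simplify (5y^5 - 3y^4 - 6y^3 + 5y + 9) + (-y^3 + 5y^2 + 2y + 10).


Align terms by degree and add:
  5y^5 - 3y^4 - 6y^3 + 5y + 9
  -y^3 + 5y^2 + 2y + 10
= 5y^5 - 3y^4 - 7y^3 + 5y^2 + 7y + 19


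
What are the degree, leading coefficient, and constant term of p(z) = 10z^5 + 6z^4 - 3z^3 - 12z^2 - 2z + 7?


Highest power of z is 5, with coefficient 10. Constant term is 7.
Degree = 5, leading coefficient = 10, constant term = 7


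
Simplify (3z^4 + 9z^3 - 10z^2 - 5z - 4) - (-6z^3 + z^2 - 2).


Distribute the minus sign:
  (3z^4 + 9z^3 - 10z^2 - 5z - 4)
- (-6z^3 + z^2 - 2)
Negate second polynomial: 6z^3 - z^2 + 2
Add: 3z^4 + 15z^3 - 11z^2 - 5z - 2


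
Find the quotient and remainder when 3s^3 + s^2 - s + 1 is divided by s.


(3s^3 + s^2 - s + 1) / (s)
Step 1: 3s^2 * (s) = 3s^3; subtract.
Step 2: s * (s) = s^2; subtract.
Step 3: -1 * (s) = -s; subtract.
Quotient: 3s^2 + s - 1, Remainder: 1


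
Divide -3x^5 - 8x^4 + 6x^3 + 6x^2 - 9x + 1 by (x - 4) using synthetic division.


Synthetic division with c = 4. Coefficients: -3, -8, 6, 6, -9, 1
Bring down -3.
  -3 * 4 = -12; -12 - 8 = -20
  -20 * 4 = -80; -80 + 6 = -74
  -74 * 4 = -296; -296 + 6 = -290
  -290 * 4 = -1160; -1160 - 9 = -1169
  -1169 * 4 = -4676; -4676 + 1 = -4675
Quotient: -3x^4 - 20x^3 - 74x^2 - 290x - 1169, Remainder: -4675


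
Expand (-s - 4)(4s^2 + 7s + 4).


Distribute each term of the first polynomial:
  (-s)(4s^2 + 7s + 4) = -4s^3 - 7s^2 - 4s
  (-4)(4s^2 + 7s + 4) = -16s^2 - 28s - 16
Sum: -4s^3 - 23s^2 - 32s - 16


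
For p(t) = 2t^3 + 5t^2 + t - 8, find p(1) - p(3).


p(1) = 0
p(3) = 94
p(1) - p(3) = 0 - 94 = -94


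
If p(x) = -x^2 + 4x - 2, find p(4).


Using direct substitution:
  -1 * (4)^2 = -16
  4 * (4)^1 = 16
  constant: -2
Sum = -16 + 16 - 2 = -2


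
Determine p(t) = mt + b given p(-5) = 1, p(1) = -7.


p(t) = mt + b. Using p(-5)=1, p(1)=-7:
m = (1 + 7)/(-5 - 1) = 8/-6 = -4/3
b = 1 - m*(-5) = 1 - 20/3 = -17/3
p(t) = -(4/3)t - (17/3)


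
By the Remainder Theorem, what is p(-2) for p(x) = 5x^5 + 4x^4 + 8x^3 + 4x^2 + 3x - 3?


By the Remainder Theorem, the remainder equals p(-2):
  5*(-2)^5 = -160
  4*(-2)^4 = 64
  8*(-2)^3 = -64
  4*(-2)^2 = 16
  3*(-2)^1 = -6
  constant: -3
Sum: -160 + 64 - 64 + 16 - 6 - 3 = -153


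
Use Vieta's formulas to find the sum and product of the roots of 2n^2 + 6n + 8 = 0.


For an^2+bn+c=0: sum = -b/a, product = c/a.
a=2, b=6, c=8
Sum = -(6)/2 = -3
Product = (8)/2 = 4


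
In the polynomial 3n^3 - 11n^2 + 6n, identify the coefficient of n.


Read off the coefficient of n: 6


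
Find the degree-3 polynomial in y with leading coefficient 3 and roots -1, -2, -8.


p(y) = 3(y + 1)(y + 2)(y + 8)
Expand: 3y^3 + 33y^2 + 78y + 48


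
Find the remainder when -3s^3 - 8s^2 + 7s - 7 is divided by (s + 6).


By the Remainder Theorem, the remainder equals p(-6):
  -3*(-6)^3 = 648
  -8*(-6)^2 = -288
  7*(-6)^1 = -42
  constant: -7
Sum: 648 - 288 - 42 - 7 = 311


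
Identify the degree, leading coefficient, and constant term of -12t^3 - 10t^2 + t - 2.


Highest power of t is 3, with coefficient -12. Constant term is -2.
Degree = 3, leading coefficient = -12, constant term = -2


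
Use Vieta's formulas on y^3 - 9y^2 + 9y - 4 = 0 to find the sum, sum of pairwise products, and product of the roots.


Monic cubic y^3+by^2+cy+d=0: sum=-b, pairwise sum=c, product=-d.
b=-9, c=9, d=-4
r1+r2+r3 = 9
r1r2+r1r3+r2r3 = 9
r1r2r3 = 4


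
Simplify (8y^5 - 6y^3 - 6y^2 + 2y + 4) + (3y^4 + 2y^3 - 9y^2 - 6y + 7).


Align terms by degree and add:
  8y^5 - 6y^3 - 6y^2 + 2y + 4
+ 3y^4 + 2y^3 - 9y^2 - 6y + 7
= 8y^5 + 3y^4 - 4y^3 - 15y^2 - 4y + 11


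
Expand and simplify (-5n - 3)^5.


Expand (-5n - 3)^5 by repeated multiplication:
  (-5n - 3)^2 = 25n^2 + 30n + 9
  (-5n - 3)^3 = -125n^3 - 225n^2 - 135n - 27
  (-5n - 3)^4 = 625n^4 + 1500n^3 + 1350n^2 + 540n + 81
= -3125n^5 - 9375n^4 - 11250n^3 - 6750n^2 - 2025n - 243


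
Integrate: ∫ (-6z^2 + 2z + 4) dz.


Reverse power rule on each term:
  ∫ -6z^2 dz = -2z^3
  ∫ 2z dz = z^2
  ∫ 4 dz = 4z
F(z) = -2z^3 + z^2 + 4z + C


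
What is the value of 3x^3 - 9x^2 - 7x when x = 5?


Using direct substitution:
  3 * (5)^3 = 375
  -9 * (5)^2 = -225
  -7 * (5)^1 = -35
  constant: 0
Sum = 375 - 225 - 35 + 0 = 115


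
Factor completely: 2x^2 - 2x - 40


Roots satisfy r1 + r2 = -b/a = 1 and r1*r2 = c/a = -20.
So r1 = 5, r2 = -4.
2x^2 - 2x - 40 = 2(x - r1)(x - r2) = 2(x - 5)(x + 4)


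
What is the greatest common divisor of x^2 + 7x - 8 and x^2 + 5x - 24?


Factor each:
  x^2 + 7x - 8 = (x + 8)(x - 1)
  x^2 + 5x - 24 = (x + 8)(x - 3)
Common monic factor: x + 8


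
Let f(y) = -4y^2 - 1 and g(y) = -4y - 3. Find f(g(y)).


Substitute g(y) into f:
f(g(y)) = -4*(-4y - 3)^2 + (-1)
(-4y - 3)^2 = 16y^2 + 24y + 9
Expand and combine: -64y^2 - 96y - 37


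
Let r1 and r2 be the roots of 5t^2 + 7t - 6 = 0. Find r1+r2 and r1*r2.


For at^2+bt+c=0: sum = -b/a, product = c/a.
a=5, b=7, c=-6
Sum = -(7)/5 = -7/5
Product = (-6)/5 = -6/5


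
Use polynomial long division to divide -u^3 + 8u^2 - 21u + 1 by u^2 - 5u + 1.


(-u^3 + 8u^2 - 21u + 1) / (u^2 - 5u + 1)
Step 1: -u * (u^2 - 5u + 1) = -u^3 + 5u^2 - u; subtract.
Step 2: 3 * (u^2 - 5u + 1) = 3u^2 - 15u + 3; subtract.
Quotient: -u + 3, Remainder: -5u - 2


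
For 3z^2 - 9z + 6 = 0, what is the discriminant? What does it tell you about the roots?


D = b^2 - 4ac = (-9)^2 - 4(3)(6) = 81 - 72 = 9
Since D > 0: two distinct rational roots


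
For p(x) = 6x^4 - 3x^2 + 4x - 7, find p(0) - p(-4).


p(0) = -7
p(-4) = 1465
p(0) - p(-4) = -7 - 1465 = -1472


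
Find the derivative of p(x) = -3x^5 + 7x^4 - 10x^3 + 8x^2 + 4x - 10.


Apply the power rule term by term:
  d/dx(-3x^5) = -15x^4
  d/dx(7x^4) = 28x^3
  d/dx(-10x^3) = -30x^2
  d/dx(8x^2) = 16x
  d/dx(4x) = 4
  d/dx(-10) = 0
p'(x) = -15x^4 + 28x^3 - 30x^2 + 16x + 4


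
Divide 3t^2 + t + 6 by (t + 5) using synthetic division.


Synthetic division with c = -5. Coefficients: 3, 1, 6
Bring down 3.
  3 * -5 = -15; -15 + 1 = -14
  -14 * -5 = 70; 70 + 6 = 76
Quotient: 3t - 14, Remainder: 76


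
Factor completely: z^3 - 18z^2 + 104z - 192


Try integer roots (divisors of -192). z=6: p(6)=0.
Divide out (z - 6): quotient is z^2 - 12z + 32.
Factor the quadratic: (z - 4)(z - 8)
Result: (z - 6)(z - 4)(z - 8)


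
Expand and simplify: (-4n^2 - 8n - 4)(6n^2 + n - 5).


Distribute each term of the first polynomial:
  (-4n^2)(6n^2 + n - 5) = -24n^4 - 4n^3 + 20n^2
  (-8n)(6n^2 + n - 5) = -48n^3 - 8n^2 + 40n
  (-4)(6n^2 + n - 5) = -24n^2 - 4n + 20
Sum: -24n^4 - 52n^3 - 12n^2 + 36n + 20


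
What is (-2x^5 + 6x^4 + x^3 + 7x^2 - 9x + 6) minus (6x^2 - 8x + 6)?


Distribute the minus sign:
  (-2x^5 + 6x^4 + x^3 + 7x^2 - 9x + 6)
- (6x^2 - 8x + 6)
Negate second polynomial: -6x^2 + 8x - 6
Add: -2x^5 + 6x^4 + x^3 + x^2 - x


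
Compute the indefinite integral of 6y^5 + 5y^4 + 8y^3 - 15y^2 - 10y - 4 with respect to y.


Reverse power rule on each term:
  ∫ 6y^5 dy = y^6
  ∫ 5y^4 dy = y^5
  ∫ 8y^3 dy = 2y^4
  ∫ -15y^2 dy = -5y^3
  ∫ -10y dy = -5y^2
  ∫ -4 dy = -4y
F(y) = y^6 + y^5 + 2y^4 - 5y^3 - 5y^2 - 4y + C


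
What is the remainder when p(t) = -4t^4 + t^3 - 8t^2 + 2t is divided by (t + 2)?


By the Remainder Theorem, the remainder equals p(-2):
  -4*(-2)^4 = -64
  1*(-2)^3 = -8
  -8*(-2)^2 = -32
  2*(-2)^1 = -4
  constant: 0
Sum: -64 - 8 - 32 - 4 + 0 = -108


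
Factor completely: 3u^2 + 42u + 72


Roots satisfy r1 + r2 = -b/a = -14 and r1*r2 = c/a = 24.
So r1 = -2, r2 = -12.
3u^2 + 42u + 72 = 3(u - r1)(u - r2) = 3(u + 2)(u + 12)


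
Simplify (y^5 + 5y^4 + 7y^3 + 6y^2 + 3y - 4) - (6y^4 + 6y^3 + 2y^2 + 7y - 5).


Distribute the minus sign:
  (y^5 + 5y^4 + 7y^3 + 6y^2 + 3y - 4)
- (6y^4 + 6y^3 + 2y^2 + 7y - 5)
Negate second polynomial: -6y^4 - 6y^3 - 2y^2 - 7y + 5
Add: y^5 - y^4 + y^3 + 4y^2 - 4y + 1


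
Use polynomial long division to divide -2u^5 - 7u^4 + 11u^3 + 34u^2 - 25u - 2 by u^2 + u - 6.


(-2u^5 - 7u^4 + 11u^3 + 34u^2 - 25u - 2) / (u^2 + u - 6)
Step 1: -2u^3 * (u^2 + u - 6) = -2u^5 - 2u^4 + 12u^3; subtract.
Step 2: -5u^2 * (u^2 + u - 6) = -5u^4 - 5u^3 + 30u^2; subtract.
Step 3: 4u * (u^2 + u - 6) = 4u^3 + 4u^2 - 24u; subtract.
Step 4: 0 * (u^2 + u - 6) = 0; subtract.
Quotient: -2u^3 - 5u^2 + 4u, Remainder: -u - 2


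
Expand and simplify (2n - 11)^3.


Expand (2n - 11)^3 by repeated multiplication:
  (2n - 11)^2 = 4n^2 - 44n + 121
= 8n^3 - 132n^2 + 726n - 1331


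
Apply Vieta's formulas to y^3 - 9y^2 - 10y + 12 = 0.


Monic cubic y^3+by^2+cy+d=0: sum=-b, pairwise sum=c, product=-d.
b=-9, c=-10, d=12
r1+r2+r3 = 9
r1r2+r1r3+r2r3 = -10
r1r2r3 = -12


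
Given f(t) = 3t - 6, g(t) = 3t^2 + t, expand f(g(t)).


Substitute g(t) into f:
f(g(t)) = 3*(3t^2 + t) + (-6)
Expand and combine: 9t^2 + 3t - 6


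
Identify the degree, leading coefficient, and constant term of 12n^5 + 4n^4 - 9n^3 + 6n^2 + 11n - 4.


Highest power of n is 5, with coefficient 12. Constant term is -4.
Degree = 5, leading coefficient = 12, constant term = -4


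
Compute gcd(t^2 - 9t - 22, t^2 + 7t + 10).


Factor each:
  t^2 - 9t - 22 = (t + 2)(t - 11)
  t^2 + 7t + 10 = (t + 2)(t + 5)
Common monic factor: t + 2


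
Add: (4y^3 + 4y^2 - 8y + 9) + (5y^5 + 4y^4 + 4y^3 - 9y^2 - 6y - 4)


Align terms by degree and add:
  4y^3 + 4y^2 - 8y + 9
+ 5y^5 + 4y^4 + 4y^3 - 9y^2 - 6y - 4
= 5y^5 + 4y^4 + 8y^3 - 5y^2 - 14y + 5


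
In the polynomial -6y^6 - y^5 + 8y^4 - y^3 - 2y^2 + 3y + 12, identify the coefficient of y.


Read off the coefficient of y: 3


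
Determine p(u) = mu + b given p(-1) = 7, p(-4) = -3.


p(u) = mu + b. Using p(-1)=7, p(-4)=-3:
m = (7 + 3)/(-1 + 4) = 10/3 = 10/3
b = 7 - m*(-1) = 7 + 10/3 = 31/3
p(u) = (10/3)u + (31/3)


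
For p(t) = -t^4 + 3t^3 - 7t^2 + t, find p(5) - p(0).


p(5) = -420
p(0) = 0
p(5) - p(0) = -420 = -420


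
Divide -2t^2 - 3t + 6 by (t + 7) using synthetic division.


Synthetic division with c = -7. Coefficients: -2, -3, 6
Bring down -2.
  -2 * -7 = 14; 14 - 3 = 11
  11 * -7 = -77; -77 + 6 = -71
Quotient: -2t + 11, Remainder: -71


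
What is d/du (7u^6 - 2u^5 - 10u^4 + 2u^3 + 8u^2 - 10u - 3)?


Apply the power rule term by term:
  d/du(7u^6) = 42u^5
  d/du(-2u^5) = -10u^4
  d/du(-10u^4) = -40u^3
  d/du(2u^3) = 6u^2
  d/du(8u^2) = 16u
  d/du(-10u) = -10
  d/du(-3) = 0
p'(u) = 42u^5 - 10u^4 - 40u^3 + 6u^2 + 16u - 10


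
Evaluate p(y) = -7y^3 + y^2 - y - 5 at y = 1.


Using direct substitution:
  -7 * (1)^3 = -7
  1 * (1)^2 = 1
  -1 * (1)^1 = -1
  constant: -5
Sum = -7 + 1 - 1 - 5 = -12


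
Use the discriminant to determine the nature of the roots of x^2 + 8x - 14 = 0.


D = b^2 - 4ac = (8)^2 - 4(1)(-14) = 64 + 56 = 120
Since D > 0: two distinct irrational roots


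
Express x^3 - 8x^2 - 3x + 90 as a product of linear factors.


Try integer roots (divisors of 90). x=-3: p(-3)=0.
Divide out (x + 3): quotient is x^2 - 11x + 30.
Factor the quadratic: (x - 5)(x - 6)
Result: (x + 3)(x - 5)(x - 6)


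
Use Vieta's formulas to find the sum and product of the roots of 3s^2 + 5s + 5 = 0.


For as^2+bs+c=0: sum = -b/a, product = c/a.
a=3, b=5, c=5
Sum = -(5)/3 = -5/3
Product = (5)/3 = 5/3


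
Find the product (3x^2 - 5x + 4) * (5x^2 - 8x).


Distribute each term of the first polynomial:
  (3x^2)(5x^2 - 8x) = 15x^4 - 24x^3
  (-5x)(5x^2 - 8x) = -25x^3 + 40x^2
  (4)(5x^2 - 8x) = 20x^2 - 32x
Sum: 15x^4 - 49x^3 + 60x^2 - 32x


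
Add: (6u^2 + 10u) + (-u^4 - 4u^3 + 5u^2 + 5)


Align terms by degree and add:
  6u^2 + 10u
  -u^4 - 4u^3 + 5u^2 + 5
= -u^4 - 4u^3 + 11u^2 + 10u + 5


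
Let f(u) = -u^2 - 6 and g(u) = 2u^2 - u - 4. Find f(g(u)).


Substitute g(u) into f:
f(g(u)) = -1*(2u^2 - u - 4)^2 + (-6)
(2u^2 - u - 4)^2 = 4u^4 - 4u^3 - 15u^2 + 8u + 16
Expand and combine: -4u^4 + 4u^3 + 15u^2 - 8u - 22


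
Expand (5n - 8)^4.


Expand (5n - 8)^4 by repeated multiplication:
  (5n - 8)^2 = 25n^2 - 80n + 64
  (5n - 8)^3 = 125n^3 - 600n^2 + 960n - 512
= 625n^4 - 4000n^3 + 9600n^2 - 10240n + 4096


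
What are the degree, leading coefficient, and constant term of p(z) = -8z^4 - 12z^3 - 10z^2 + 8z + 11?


Highest power of z is 4, with coefficient -8. Constant term is 11.
Degree = 4, leading coefficient = -8, constant term = 11


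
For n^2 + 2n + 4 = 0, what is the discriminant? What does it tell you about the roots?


D = b^2 - 4ac = (2)^2 - 4(1)(4) = 4 - 16 = -12
Since D < 0: two complex conjugate roots (no real roots)


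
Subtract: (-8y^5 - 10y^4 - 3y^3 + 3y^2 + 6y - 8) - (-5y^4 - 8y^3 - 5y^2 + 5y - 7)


Distribute the minus sign:
  (-8y^5 - 10y^4 - 3y^3 + 3y^2 + 6y - 8)
- (-5y^4 - 8y^3 - 5y^2 + 5y - 7)
Negate second polynomial: 5y^4 + 8y^3 + 5y^2 - 5y + 7
Add: -8y^5 - 5y^4 + 5y^3 + 8y^2 + y - 1


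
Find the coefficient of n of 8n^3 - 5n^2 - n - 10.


Read off the coefficient of n: -1


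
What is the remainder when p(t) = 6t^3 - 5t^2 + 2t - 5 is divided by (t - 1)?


By the Remainder Theorem, the remainder equals p(1):
  6*(1)^3 = 6
  -5*(1)^2 = -5
  2*(1)^1 = 2
  constant: -5
Sum: 6 - 5 + 2 - 5 = -2


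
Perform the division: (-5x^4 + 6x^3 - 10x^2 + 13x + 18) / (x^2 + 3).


(-5x^4 + 6x^3 - 10x^2 + 13x + 18) / (x^2 + 3)
Step 1: -5x^2 * (x^2 + 3) = -5x^4 - 15x^2; subtract.
Step 2: 6x * (x^2 + 3) = 6x^3 + 18x; subtract.
Step 3: 5 * (x^2 + 3) = 5x^2 + 15; subtract.
Quotient: -5x^2 + 6x + 5, Remainder: -5x + 3


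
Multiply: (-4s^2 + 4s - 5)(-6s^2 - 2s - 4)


Distribute each term of the first polynomial:
  (-4s^2)(-6s^2 - 2s - 4) = 24s^4 + 8s^3 + 16s^2
  (4s)(-6s^2 - 2s - 4) = -24s^3 - 8s^2 - 16s
  (-5)(-6s^2 - 2s - 4) = 30s^2 + 10s + 20
Sum: 24s^4 - 16s^3 + 38s^2 - 6s + 20


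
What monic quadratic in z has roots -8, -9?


p(z) = (z + 8)(z + 9)
Expand: z^2 + 17z + 72


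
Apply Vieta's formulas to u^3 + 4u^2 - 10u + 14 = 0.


Monic cubic u^3+bu^2+cu+d=0: sum=-b, pairwise sum=c, product=-d.
b=4, c=-10, d=14
r1+r2+r3 = -4
r1r2+r1r3+r2r3 = -10
r1r2r3 = -14


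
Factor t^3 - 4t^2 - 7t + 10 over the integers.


Try integer roots (divisors of 10). t=1: p(1)=0.
Divide out (t - 1): quotient is t^2 - 3t - 10.
Factor the quadratic: (t + 2)(t - 5)
Result: (t - 1)(t + 2)(t - 5)


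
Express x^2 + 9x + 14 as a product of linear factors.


Roots satisfy r1 + r2 = -b/a = -9 and r1*r2 = c/a = 14.
So r1 = -7, r2 = -2.
x^2 + 9x + 14 = (x - r1)(x - r2) = (x + 7)(x + 2)


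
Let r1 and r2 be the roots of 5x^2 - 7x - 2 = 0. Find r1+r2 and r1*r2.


For ax^2+bx+c=0: sum = -b/a, product = c/a.
a=5, b=-7, c=-2
Sum = -(-7)/5 = 7/5
Product = (-2)/5 = -2/5


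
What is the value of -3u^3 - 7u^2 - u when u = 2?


Using direct substitution:
  -3 * (2)^3 = -24
  -7 * (2)^2 = -28
  -1 * (2)^1 = -2
  constant: 0
Sum = -24 - 28 - 2 + 0 = -54


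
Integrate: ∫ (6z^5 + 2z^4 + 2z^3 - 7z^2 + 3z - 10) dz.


Reverse power rule on each term:
  ∫ 6z^5 dz = z^6
  ∫ 2z^4 dz = (2/5)z^5
  ∫ 2z^3 dz = (1/2)z^4
  ∫ -7z^2 dz = -(7/3)z^3
  ∫ 3z dz = (3/2)z^2
  ∫ -10 dz = -10z
F(z) = z^6 + (2/5)z^5 + (1/2)z^4 - (7/3)z^3 + (3/2)z^2 - 10z + C


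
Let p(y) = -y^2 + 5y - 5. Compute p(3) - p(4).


p(3) = 1
p(4) = -1
p(3) - p(4) = 1 + 1 = 2


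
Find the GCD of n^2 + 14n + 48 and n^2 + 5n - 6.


Factor each:
  n^2 + 14n + 48 = (n + 6)(n + 8)
  n^2 + 5n - 6 = (n + 6)(n - 1)
Common monic factor: n + 6


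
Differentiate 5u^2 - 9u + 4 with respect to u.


Apply the power rule term by term:
  d/du(5u^2) = 10u
  d/du(-9u) = -9
  d/du(4) = 0
p'(u) = 10u - 9


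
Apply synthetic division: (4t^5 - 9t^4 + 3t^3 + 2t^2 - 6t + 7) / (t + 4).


Synthetic division with c = -4. Coefficients: 4, -9, 3, 2, -6, 7
Bring down 4.
  4 * -4 = -16; -16 - 9 = -25
  -25 * -4 = 100; 100 + 3 = 103
  103 * -4 = -412; -412 + 2 = -410
  -410 * -4 = 1640; 1640 - 6 = 1634
  1634 * -4 = -6536; -6536 + 7 = -6529
Quotient: 4t^4 - 25t^3 + 103t^2 - 410t + 1634, Remainder: -6529


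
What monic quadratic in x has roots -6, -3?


p(x) = (x + 6)(x + 3)
Expand: x^2 + 9x + 18


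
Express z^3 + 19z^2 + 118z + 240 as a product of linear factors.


Try integer roots (divisors of 240). z=-5: p(-5)=0.
Divide out (z + 5): quotient is z^2 + 14z + 48.
Factor the quadratic: (z + 8)(z + 6)
Result: (z + 5)(z + 8)(z + 6)


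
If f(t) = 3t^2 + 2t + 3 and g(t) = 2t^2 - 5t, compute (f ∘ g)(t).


Substitute g(t) into f:
f(g(t)) = 3*(2t^2 - 5t)^2 + 2*(2t^2 - 5t) + 3
(2t^2 - 5t)^2 = 4t^4 - 20t^3 + 25t^2
Expand and combine: 12t^4 - 60t^3 + 79t^2 - 10t + 3


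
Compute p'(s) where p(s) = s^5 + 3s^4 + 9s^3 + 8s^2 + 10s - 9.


Apply the power rule term by term:
  d/ds(s^5) = 5s^4
  d/ds(3s^4) = 12s^3
  d/ds(9s^3) = 27s^2
  d/ds(8s^2) = 16s
  d/ds(10s) = 10
  d/ds(-9) = 0
p'(s) = 5s^4 + 12s^3 + 27s^2 + 16s + 10


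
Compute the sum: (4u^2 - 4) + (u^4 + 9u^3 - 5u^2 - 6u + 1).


Align terms by degree and add:
  4u^2 - 4
+ u^4 + 9u^3 - 5u^2 - 6u + 1
= u^4 + 9u^3 - u^2 - 6u - 3


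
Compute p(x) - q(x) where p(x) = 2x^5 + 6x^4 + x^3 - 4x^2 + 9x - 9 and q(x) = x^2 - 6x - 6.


Distribute the minus sign:
  (2x^5 + 6x^4 + x^3 - 4x^2 + 9x - 9)
- (x^2 - 6x - 6)
Negate second polynomial: -x^2 + 6x + 6
Add: 2x^5 + 6x^4 + x^3 - 5x^2 + 15x - 3


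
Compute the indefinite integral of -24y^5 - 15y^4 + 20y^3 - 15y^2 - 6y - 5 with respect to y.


Reverse power rule on each term:
  ∫ -24y^5 dy = -4y^6
  ∫ -15y^4 dy = -3y^5
  ∫ 20y^3 dy = 5y^4
  ∫ -15y^2 dy = -5y^3
  ∫ -6y dy = -3y^2
  ∫ -5 dy = -5y
F(y) = -4y^6 - 3y^5 + 5y^4 - 5y^3 - 3y^2 - 5y + C


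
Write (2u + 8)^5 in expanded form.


Expand (2u + 8)^5 by repeated multiplication:
  (2u + 8)^2 = 4u^2 + 32u + 64
  (2u + 8)^3 = 8u^3 + 96u^2 + 384u + 512
  (2u + 8)^4 = 16u^4 + 256u^3 + 1536u^2 + 4096u + 4096
= 32u^5 + 640u^4 + 5120u^3 + 20480u^2 + 40960u + 32768


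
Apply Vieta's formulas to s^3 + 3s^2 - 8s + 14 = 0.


Monic cubic s^3+bs^2+cs+d=0: sum=-b, pairwise sum=c, product=-d.
b=3, c=-8, d=14
r1+r2+r3 = -3
r1r2+r1r3+r2r3 = -8
r1r2r3 = -14


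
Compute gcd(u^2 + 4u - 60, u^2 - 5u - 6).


Factor each:
  u^2 + 4u - 60 = (u - 6)(u + 10)
  u^2 - 5u - 6 = (u - 6)(u + 1)
Common monic factor: u - 6


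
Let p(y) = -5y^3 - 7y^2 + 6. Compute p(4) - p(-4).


p(4) = -426
p(-4) = 214
p(4) - p(-4) = -426 - 214 = -640


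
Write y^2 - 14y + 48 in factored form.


Roots satisfy r1 + r2 = -b/a = 14 and r1*r2 = c/a = 48.
So r1 = 6, r2 = 8.
y^2 - 14y + 48 = (y - r1)(y - r2) = (y - 6)(y - 8)


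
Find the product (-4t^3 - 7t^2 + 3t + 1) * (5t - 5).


Distribute each term of the first polynomial:
  (-4t^3)(5t - 5) = -20t^4 + 20t^3
  (-7t^2)(5t - 5) = -35t^3 + 35t^2
  (3t)(5t - 5) = 15t^2 - 15t
  (1)(5t - 5) = 5t - 5
Sum: -20t^4 - 15t^3 + 50t^2 - 10t - 5


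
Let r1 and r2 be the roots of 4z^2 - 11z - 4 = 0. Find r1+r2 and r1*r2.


For az^2+bz+c=0: sum = -b/a, product = c/a.
a=4, b=-11, c=-4
Sum = -(-11)/4 = 11/4
Product = (-4)/4 = -1


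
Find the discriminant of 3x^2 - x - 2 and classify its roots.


D = b^2 - 4ac = (-1)^2 - 4(3)(-2) = 1 + 24 = 25
Since D > 0: two distinct rational roots


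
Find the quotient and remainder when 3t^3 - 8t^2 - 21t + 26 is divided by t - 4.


(3t^3 - 8t^2 - 21t + 26) / (t - 4)
Step 1: 3t^2 * (t - 4) = 3t^3 - 12t^2; subtract.
Step 2: 4t * (t - 4) = 4t^2 - 16t; subtract.
Step 3: -5 * (t - 4) = -5t + 20; subtract.
Quotient: 3t^2 + 4t - 5, Remainder: 6


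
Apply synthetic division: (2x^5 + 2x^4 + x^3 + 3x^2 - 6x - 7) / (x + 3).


Synthetic division with c = -3. Coefficients: 2, 2, 1, 3, -6, -7
Bring down 2.
  2 * -3 = -6; -6 + 2 = -4
  -4 * -3 = 12; 12 + 1 = 13
  13 * -3 = -39; -39 + 3 = -36
  -36 * -3 = 108; 108 - 6 = 102
  102 * -3 = -306; -306 - 7 = -313
Quotient: 2x^4 - 4x^3 + 13x^2 - 36x + 102, Remainder: -313


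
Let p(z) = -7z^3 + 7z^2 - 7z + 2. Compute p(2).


Using direct substitution:
  -7 * (2)^3 = -56
  7 * (2)^2 = 28
  -7 * (2)^1 = -14
  constant: 2
Sum = -56 + 28 - 14 + 2 = -40


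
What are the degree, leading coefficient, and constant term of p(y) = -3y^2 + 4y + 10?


Highest power of y is 2, with coefficient -3. Constant term is 10.
Degree = 2, leading coefficient = -3, constant term = 10


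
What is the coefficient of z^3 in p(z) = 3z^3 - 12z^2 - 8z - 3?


Read off the coefficient of z^3: 3


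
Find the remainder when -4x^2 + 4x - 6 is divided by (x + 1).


By the Remainder Theorem, the remainder equals p(-1):
  -4*(-1)^2 = -4
  4*(-1)^1 = -4
  constant: -6
Sum: -4 - 4 - 6 = -14


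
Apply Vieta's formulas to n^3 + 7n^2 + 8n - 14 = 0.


Monic cubic n^3+bn^2+cn+d=0: sum=-b, pairwise sum=c, product=-d.
b=7, c=8, d=-14
r1+r2+r3 = -7
r1r2+r1r3+r2r3 = 8
r1r2r3 = 14


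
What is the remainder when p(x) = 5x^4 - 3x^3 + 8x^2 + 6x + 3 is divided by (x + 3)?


By the Remainder Theorem, the remainder equals p(-3):
  5*(-3)^4 = 405
  -3*(-3)^3 = 81
  8*(-3)^2 = 72
  6*(-3)^1 = -18
  constant: 3
Sum: 405 + 81 + 72 - 18 + 3 = 543


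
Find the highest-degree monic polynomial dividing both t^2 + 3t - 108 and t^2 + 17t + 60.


Factor each:
  t^2 + 3t - 108 = (t + 12)(t - 9)
  t^2 + 17t + 60 = (t + 12)(t + 5)
Common monic factor: t + 12


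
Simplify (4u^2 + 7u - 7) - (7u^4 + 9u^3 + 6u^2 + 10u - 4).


Distribute the minus sign:
  (4u^2 + 7u - 7)
- (7u^4 + 9u^3 + 6u^2 + 10u - 4)
Negate second polynomial: -7u^4 - 9u^3 - 6u^2 - 10u + 4
Add: -7u^4 - 9u^3 - 2u^2 - 3u - 3


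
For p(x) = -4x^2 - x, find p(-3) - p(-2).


p(-3) = -33
p(-2) = -14
p(-3) - p(-2) = -33 + 14 = -19


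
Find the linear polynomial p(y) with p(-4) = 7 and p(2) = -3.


p(y) = my + b. Using p(-4)=7, p(2)=-3:
m = (7 + 3)/(-4 - 2) = 10/-6 = -5/3
b = 7 - m*(-4) = 7 - 20/3 = 1/3
p(y) = -(5/3)y + (1/3)


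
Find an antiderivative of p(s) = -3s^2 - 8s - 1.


Reverse power rule on each term:
  ∫ -3s^2 ds = -s^3
  ∫ -8s ds = -4s^2
  ∫ -1 ds = -s
F(s) = -s^3 - 4s^2 - s + C


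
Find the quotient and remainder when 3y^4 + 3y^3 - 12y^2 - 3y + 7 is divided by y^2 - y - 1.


(3y^4 + 3y^3 - 12y^2 - 3y + 7) / (y^2 - y - 1)
Step 1: 3y^2 * (y^2 - y - 1) = 3y^4 - 3y^3 - 3y^2; subtract.
Step 2: 6y * (y^2 - y - 1) = 6y^3 - 6y^2 - 6y; subtract.
Step 3: -3 * (y^2 - y - 1) = -3y^2 + 3y + 3; subtract.
Quotient: 3y^2 + 6y - 3, Remainder: 4


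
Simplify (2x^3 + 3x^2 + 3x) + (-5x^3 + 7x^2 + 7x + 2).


Align terms by degree and add:
  2x^3 + 3x^2 + 3x
  -5x^3 + 7x^2 + 7x + 2
= -3x^3 + 10x^2 + 10x + 2


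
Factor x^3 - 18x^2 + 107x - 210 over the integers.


Try integer roots (divisors of -210). x=5: p(5)=0.
Divide out (x - 5): quotient is x^2 - 13x + 42.
Factor the quadratic: (x - 7)(x - 6)
Result: (x - 5)(x - 7)(x - 6)


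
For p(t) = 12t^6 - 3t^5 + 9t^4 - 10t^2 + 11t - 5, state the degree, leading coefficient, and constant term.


Highest power of t is 6, with coefficient 12. Constant term is -5.
Degree = 6, leading coefficient = 12, constant term = -5


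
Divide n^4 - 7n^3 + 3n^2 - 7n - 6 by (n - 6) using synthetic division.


Synthetic division with c = 6. Coefficients: 1, -7, 3, -7, -6
Bring down 1.
  1 * 6 = 6; 6 - 7 = -1
  -1 * 6 = -6; -6 + 3 = -3
  -3 * 6 = -18; -18 - 7 = -25
  -25 * 6 = -150; -150 - 6 = -156
Quotient: n^3 - n^2 - 3n - 25, Remainder: -156


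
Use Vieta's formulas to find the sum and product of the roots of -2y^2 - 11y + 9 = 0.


For ay^2+by+c=0: sum = -b/a, product = c/a.
a=-2, b=-11, c=9
Sum = -(-11)/-2 = -11/2
Product = (9)/-2 = -9/2


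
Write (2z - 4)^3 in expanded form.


Expand (2z - 4)^3 by repeated multiplication:
  (2z - 4)^2 = 4z^2 - 16z + 16
= 8z^3 - 48z^2 + 96z - 64


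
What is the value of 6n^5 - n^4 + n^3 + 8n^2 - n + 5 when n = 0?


Using direct substitution:
  6 * (0)^5 = 0
  -1 * (0)^4 = 0
  1 * (0)^3 = 0
  8 * (0)^2 = 0
  -1 * (0)^1 = 0
  constant: 5
Sum = 0 + 0 + 0 + 0 + 0 + 5 = 5


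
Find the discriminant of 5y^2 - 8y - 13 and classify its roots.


D = b^2 - 4ac = (-8)^2 - 4(5)(-13) = 64 + 260 = 324
Since D > 0: two distinct rational roots


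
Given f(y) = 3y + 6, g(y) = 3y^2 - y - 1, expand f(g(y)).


Substitute g(y) into f:
f(g(y)) = 3*(3y^2 - y - 1) + 6
Expand and combine: 9y^2 - 3y + 3


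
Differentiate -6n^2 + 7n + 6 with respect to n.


Apply the power rule term by term:
  d/dn(-6n^2) = -12n
  d/dn(7n) = 7
  d/dn(6) = 0
p'(n) = -12n + 7
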